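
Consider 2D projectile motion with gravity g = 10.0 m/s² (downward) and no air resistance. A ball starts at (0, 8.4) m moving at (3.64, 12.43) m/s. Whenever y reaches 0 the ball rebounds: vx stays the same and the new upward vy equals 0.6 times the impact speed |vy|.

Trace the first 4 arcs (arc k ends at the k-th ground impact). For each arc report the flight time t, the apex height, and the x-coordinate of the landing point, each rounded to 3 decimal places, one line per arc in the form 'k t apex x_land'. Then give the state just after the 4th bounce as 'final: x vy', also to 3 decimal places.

Arc 1: start y=8.400, vy=12.430 → t=3.039, apex=16.125, x_land=11.061, impact vy=-17.958
  bounce: vy ← 0.6·17.958 = 10.775
Arc 2: start y=0.000, vy=10.775 → t=2.155, apex=5.805, x_land=18.906, impact vy=-10.775
  bounce: vy ← 0.6·10.775 = 6.465
Arc 3: start y=0.000, vy=6.465 → t=1.293, apex=2.090, x_land=23.612, impact vy=-6.465
  bounce: vy ← 0.6·6.465 = 3.879
Arc 4: start y=0.000, vy=3.879 → t=0.776, apex=0.752, x_land=26.436, impact vy=-3.879
  bounce: vy ← 0.6·3.879 = 2.327

1 3.039 16.125 11.061
2 2.155 5.805 18.906
3 1.293 2.090 23.612
4 0.776 0.752 26.436
final: 26.436 2.327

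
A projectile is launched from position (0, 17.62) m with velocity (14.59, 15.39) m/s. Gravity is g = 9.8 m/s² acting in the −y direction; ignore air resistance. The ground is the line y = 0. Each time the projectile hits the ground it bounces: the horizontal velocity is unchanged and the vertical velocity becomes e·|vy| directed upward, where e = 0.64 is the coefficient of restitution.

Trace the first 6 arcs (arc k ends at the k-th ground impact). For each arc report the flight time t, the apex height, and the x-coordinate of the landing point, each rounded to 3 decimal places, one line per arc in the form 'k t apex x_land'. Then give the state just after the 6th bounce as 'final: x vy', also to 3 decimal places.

1 4.033 29.704 58.835
2 3.152 12.167 104.816
3 2.017 4.984 134.243
4 1.291 2.041 153.077
5 0.826 0.836 165.131
6 0.529 0.342 172.845
final: 172.845 1.658

Arc 1: start y=17.620, vy=15.390 → t=4.033, apex=29.704, x_land=58.835, impact vy=-24.129
  bounce: vy ← 0.64·24.129 = 15.442
Arc 2: start y=0.000, vy=15.442 → t=3.152, apex=12.167, x_land=104.816, impact vy=-15.442
  bounce: vy ← 0.64·15.442 = 9.883
Arc 3: start y=0.000, vy=9.883 → t=2.017, apex=4.984, x_land=134.243, impact vy=-9.883
  bounce: vy ← 0.64·9.883 = 6.325
Arc 4: start y=0.000, vy=6.325 → t=1.291, apex=2.041, x_land=153.077, impact vy=-6.325
  bounce: vy ← 0.64·6.325 = 4.048
Arc 5: start y=0.000, vy=4.048 → t=0.826, apex=0.836, x_land=165.131, impact vy=-4.048
  bounce: vy ← 0.64·4.048 = 2.591
Arc 6: start y=0.000, vy=2.591 → t=0.529, apex=0.342, x_land=172.845, impact vy=-2.591
  bounce: vy ← 0.64·2.591 = 1.658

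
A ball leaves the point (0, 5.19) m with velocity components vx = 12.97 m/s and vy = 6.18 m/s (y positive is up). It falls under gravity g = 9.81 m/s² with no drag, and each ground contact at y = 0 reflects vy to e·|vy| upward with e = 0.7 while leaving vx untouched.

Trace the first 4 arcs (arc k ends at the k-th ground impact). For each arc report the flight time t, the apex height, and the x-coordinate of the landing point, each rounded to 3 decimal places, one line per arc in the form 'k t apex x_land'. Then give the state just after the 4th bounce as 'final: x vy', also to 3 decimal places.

1 1.836 7.137 23.815
2 1.689 3.497 45.718
3 1.182 1.713 61.050
4 0.827 0.840 71.782
final: 71.782 2.841

Arc 1: start y=5.190, vy=6.180 → t=1.836, apex=7.137, x_land=23.815, impact vy=-11.833
  bounce: vy ← 0.7·11.833 = 8.283
Arc 2: start y=0.000, vy=8.283 → t=1.689, apex=3.497, x_land=45.718, impact vy=-8.283
  bounce: vy ← 0.7·8.283 = 5.798
Arc 3: start y=0.000, vy=5.798 → t=1.182, apex=1.713, x_land=61.050, impact vy=-5.798
  bounce: vy ← 0.7·5.798 = 4.059
Arc 4: start y=0.000, vy=4.059 → t=0.827, apex=0.840, x_land=71.782, impact vy=-4.059
  bounce: vy ← 0.7·4.059 = 2.841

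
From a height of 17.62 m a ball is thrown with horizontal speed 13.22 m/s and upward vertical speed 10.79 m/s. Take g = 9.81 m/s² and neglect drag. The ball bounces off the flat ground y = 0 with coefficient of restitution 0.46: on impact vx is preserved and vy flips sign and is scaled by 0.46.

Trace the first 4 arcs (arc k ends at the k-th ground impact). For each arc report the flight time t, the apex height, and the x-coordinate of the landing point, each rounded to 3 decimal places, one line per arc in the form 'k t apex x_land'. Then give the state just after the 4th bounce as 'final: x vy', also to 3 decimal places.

1 3.291 23.554 43.510
2 2.016 4.984 70.162
3 0.927 1.055 82.422
4 0.427 0.223 88.062
final: 88.062 0.963

Arc 1: start y=17.620, vy=10.790 → t=3.291, apex=23.554, x_land=43.510, impact vy=-21.497
  bounce: vy ← 0.46·21.497 = 9.889
Arc 2: start y=0.000, vy=9.889 → t=2.016, apex=4.984, x_land=70.162, impact vy=-9.889
  bounce: vy ← 0.46·9.889 = 4.549
Arc 3: start y=0.000, vy=4.549 → t=0.927, apex=1.055, x_land=82.422, impact vy=-4.549
  bounce: vy ← 0.46·4.549 = 2.092
Arc 4: start y=0.000, vy=2.092 → t=0.427, apex=0.223, x_land=88.062, impact vy=-2.092
  bounce: vy ← 0.46·2.092 = 0.963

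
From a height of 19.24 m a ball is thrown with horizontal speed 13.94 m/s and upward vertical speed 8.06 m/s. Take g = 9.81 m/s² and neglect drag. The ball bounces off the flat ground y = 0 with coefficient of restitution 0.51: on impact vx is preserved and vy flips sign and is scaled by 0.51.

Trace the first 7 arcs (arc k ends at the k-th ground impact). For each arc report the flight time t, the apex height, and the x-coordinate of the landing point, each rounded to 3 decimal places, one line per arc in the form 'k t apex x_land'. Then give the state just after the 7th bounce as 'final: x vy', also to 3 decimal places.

Arc 1: start y=19.240, vy=8.060 → t=2.966, apex=22.551, x_land=41.343, impact vy=-21.035
  bounce: vy ← 0.51·21.035 = 10.728
Arc 2: start y=0.000, vy=10.728 → t=2.187, apex=5.866, x_land=71.831, impact vy=-10.728
  bounce: vy ← 0.51·10.728 = 5.471
Arc 3: start y=0.000, vy=5.471 → t=1.115, apex=1.526, x_land=87.380, impact vy=-5.471
  bounce: vy ← 0.51·5.471 = 2.790
Arc 4: start y=0.000, vy=2.790 → t=0.569, apex=0.397, x_land=95.310, impact vy=-2.790
  bounce: vy ← 0.51·2.790 = 1.423
Arc 5: start y=0.000, vy=1.423 → t=0.290, apex=0.103, x_land=99.354, impact vy=-1.423
  bounce: vy ← 0.51·1.423 = 0.726
Arc 6: start y=0.000, vy=0.726 → t=0.148, apex=0.027, x_land=101.417, impact vy=-0.726
  bounce: vy ← 0.51·0.726 = 0.370
Arc 7: start y=0.000, vy=0.370 → t=0.075, apex=0.007, x_land=102.469, impact vy=-0.370
  bounce: vy ← 0.51·0.370 = 0.189

1 2.966 22.551 41.343
2 2.187 5.866 71.831
3 1.115 1.526 87.380
4 0.569 0.397 95.310
5 0.290 0.103 99.354
6 0.148 0.027 101.417
7 0.075 0.007 102.469
final: 102.469 0.189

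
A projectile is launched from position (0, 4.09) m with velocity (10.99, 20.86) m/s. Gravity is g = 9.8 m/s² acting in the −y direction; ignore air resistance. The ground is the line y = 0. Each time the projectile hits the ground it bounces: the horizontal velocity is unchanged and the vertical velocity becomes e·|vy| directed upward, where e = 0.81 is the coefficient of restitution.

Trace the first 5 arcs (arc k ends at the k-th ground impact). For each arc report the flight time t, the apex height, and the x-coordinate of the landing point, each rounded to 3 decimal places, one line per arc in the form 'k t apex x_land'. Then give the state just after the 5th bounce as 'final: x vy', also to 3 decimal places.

Arc 1: start y=4.090, vy=20.860 → t=4.445, apex=26.291, x_land=48.850, impact vy=-22.700
  bounce: vy ← 0.81·22.700 = 18.387
Arc 2: start y=0.000, vy=18.387 → t=3.752, apex=17.250, x_land=90.090, impact vy=-18.387
  bounce: vy ← 0.81·18.387 = 14.894
Arc 3: start y=0.000, vy=14.894 → t=3.040, apex=11.317, x_land=123.494, impact vy=-14.894
  bounce: vy ← 0.81·14.894 = 12.064
Arc 4: start y=0.000, vy=12.064 → t=2.462, apex=7.425, x_land=150.552, impact vy=-12.064
  bounce: vy ← 0.81·12.064 = 9.772
Arc 5: start y=0.000, vy=9.772 → t=1.994, apex=4.872, x_land=172.468, impact vy=-9.772
  bounce: vy ← 0.81·9.772 = 7.915

1 4.445 26.291 48.850
2 3.752 17.250 90.090
3 3.040 11.317 123.494
4 2.462 7.425 150.552
5 1.994 4.872 172.468
final: 172.468 7.915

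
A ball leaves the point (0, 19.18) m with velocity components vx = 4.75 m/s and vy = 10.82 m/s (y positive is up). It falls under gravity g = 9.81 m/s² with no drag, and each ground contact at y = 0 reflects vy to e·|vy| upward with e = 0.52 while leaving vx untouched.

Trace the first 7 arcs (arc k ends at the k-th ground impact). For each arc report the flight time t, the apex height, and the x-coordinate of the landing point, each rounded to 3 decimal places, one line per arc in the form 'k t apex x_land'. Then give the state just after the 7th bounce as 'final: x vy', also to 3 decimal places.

1 3.367 25.147 15.994
2 2.355 6.800 27.180
3 1.225 1.839 32.996
4 0.637 0.497 36.021
5 0.331 0.134 37.593
6 0.172 0.036 38.411
7 0.090 0.010 38.836
final: 38.836 0.228

Arc 1: start y=19.180, vy=10.820 → t=3.367, apex=25.147, x_land=15.994, impact vy=-22.212
  bounce: vy ← 0.52·22.212 = 11.550
Arc 2: start y=0.000, vy=11.550 → t=2.355, apex=6.800, x_land=27.180, impact vy=-11.550
  bounce: vy ← 0.52·11.550 = 6.006
Arc 3: start y=0.000, vy=6.006 → t=1.225, apex=1.839, x_land=32.996, impact vy=-6.006
  bounce: vy ← 0.52·6.006 = 3.123
Arc 4: start y=0.000, vy=3.123 → t=0.637, apex=0.497, x_land=36.021, impact vy=-3.123
  bounce: vy ← 0.52·3.123 = 1.624
Arc 5: start y=0.000, vy=1.624 → t=0.331, apex=0.134, x_land=37.593, impact vy=-1.624
  bounce: vy ← 0.52·1.624 = 0.845
Arc 6: start y=0.000, vy=0.845 → t=0.172, apex=0.036, x_land=38.411, impact vy=-0.845
  bounce: vy ← 0.52·0.845 = 0.439
Arc 7: start y=0.000, vy=0.439 → t=0.090, apex=0.010, x_land=38.836, impact vy=-0.439
  bounce: vy ← 0.52·0.439 = 0.228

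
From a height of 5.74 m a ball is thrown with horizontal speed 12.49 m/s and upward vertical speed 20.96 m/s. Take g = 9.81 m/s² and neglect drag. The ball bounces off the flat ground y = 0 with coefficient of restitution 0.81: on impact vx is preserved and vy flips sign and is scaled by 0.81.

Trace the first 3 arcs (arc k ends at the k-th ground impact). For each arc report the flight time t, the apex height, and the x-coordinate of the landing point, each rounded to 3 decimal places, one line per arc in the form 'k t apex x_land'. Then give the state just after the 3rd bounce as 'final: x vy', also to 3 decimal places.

1 4.531 28.132 56.598
2 3.880 18.457 105.054
3 3.143 12.110 144.304
final: 144.304 12.485

Arc 1: start y=5.740, vy=20.960 → t=4.531, apex=28.132, x_land=56.598, impact vy=-23.493
  bounce: vy ← 0.81·23.493 = 19.030
Arc 2: start y=0.000, vy=19.030 → t=3.880, apex=18.457, x_land=105.054, impact vy=-19.030
  bounce: vy ← 0.81·19.030 = 15.414
Arc 3: start y=0.000, vy=15.414 → t=3.143, apex=12.110, x_land=144.304, impact vy=-15.414
  bounce: vy ← 0.81·15.414 = 12.485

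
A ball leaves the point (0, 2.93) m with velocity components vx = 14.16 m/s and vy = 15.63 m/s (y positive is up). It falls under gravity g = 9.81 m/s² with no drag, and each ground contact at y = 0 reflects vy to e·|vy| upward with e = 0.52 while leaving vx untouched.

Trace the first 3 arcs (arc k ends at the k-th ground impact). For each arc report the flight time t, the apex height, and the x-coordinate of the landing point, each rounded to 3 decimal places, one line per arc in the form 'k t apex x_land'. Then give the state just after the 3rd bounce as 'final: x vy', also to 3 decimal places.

1 3.364 15.381 47.636
2 1.842 4.159 73.714
3 0.958 1.125 87.274
final: 87.274 2.443

Arc 1: start y=2.930, vy=15.630 → t=3.364, apex=15.381, x_land=47.636, impact vy=-17.372
  bounce: vy ← 0.52·17.372 = 9.033
Arc 2: start y=0.000, vy=9.033 → t=1.842, apex=4.159, x_land=73.714, impact vy=-9.033
  bounce: vy ← 0.52·9.033 = 4.697
Arc 3: start y=0.000, vy=4.697 → t=0.958, apex=1.125, x_land=87.274, impact vy=-4.697
  bounce: vy ← 0.52·4.697 = 2.443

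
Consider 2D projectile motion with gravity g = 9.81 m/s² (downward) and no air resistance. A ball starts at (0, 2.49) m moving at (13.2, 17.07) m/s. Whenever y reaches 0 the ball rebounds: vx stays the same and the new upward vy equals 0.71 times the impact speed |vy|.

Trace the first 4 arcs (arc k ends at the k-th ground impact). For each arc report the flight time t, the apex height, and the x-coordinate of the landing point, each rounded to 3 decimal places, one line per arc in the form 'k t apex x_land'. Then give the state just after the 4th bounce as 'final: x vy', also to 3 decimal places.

Arc 1: start y=2.490, vy=17.070 → t=3.620, apex=17.341, x_land=47.789, impact vy=-18.446
  bounce: vy ← 0.71·18.446 = 13.096
Arc 2: start y=0.000, vy=13.096 → t=2.670, apex=8.742, x_land=83.033, impact vy=-13.096
  bounce: vy ← 0.71·13.096 = 9.298
Arc 3: start y=0.000, vy=9.298 → t=1.896, apex=4.407, x_land=108.056, impact vy=-9.298
  bounce: vy ← 0.71·9.298 = 6.602
Arc 4: start y=0.000, vy=6.602 → t=1.346, apex=2.221, x_land=125.822, impact vy=-6.602
  bounce: vy ← 0.71·6.602 = 4.687

1 3.620 17.341 47.789
2 2.670 8.742 83.033
3 1.896 4.407 108.056
4 1.346 2.221 125.822
final: 125.822 4.687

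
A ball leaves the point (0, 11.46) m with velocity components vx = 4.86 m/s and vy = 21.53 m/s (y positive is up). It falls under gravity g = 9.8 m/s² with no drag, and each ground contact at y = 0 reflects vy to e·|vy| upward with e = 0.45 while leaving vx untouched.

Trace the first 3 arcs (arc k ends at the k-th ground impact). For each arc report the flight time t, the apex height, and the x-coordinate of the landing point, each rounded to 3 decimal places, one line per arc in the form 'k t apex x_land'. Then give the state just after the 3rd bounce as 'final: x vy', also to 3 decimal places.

1 4.874 35.110 23.686
2 2.409 7.110 35.395
3 1.084 1.440 40.664
final: 40.664 2.390

Arc 1: start y=11.460, vy=21.530 → t=4.874, apex=35.110, x_land=23.686, impact vy=-26.233
  bounce: vy ← 0.45·26.233 = 11.805
Arc 2: start y=0.000, vy=11.805 → t=2.409, apex=7.110, x_land=35.395, impact vy=-11.805
  bounce: vy ← 0.45·11.805 = 5.312
Arc 3: start y=0.000, vy=5.312 → t=1.084, apex=1.440, x_land=40.664, impact vy=-5.312
  bounce: vy ← 0.45·5.312 = 2.390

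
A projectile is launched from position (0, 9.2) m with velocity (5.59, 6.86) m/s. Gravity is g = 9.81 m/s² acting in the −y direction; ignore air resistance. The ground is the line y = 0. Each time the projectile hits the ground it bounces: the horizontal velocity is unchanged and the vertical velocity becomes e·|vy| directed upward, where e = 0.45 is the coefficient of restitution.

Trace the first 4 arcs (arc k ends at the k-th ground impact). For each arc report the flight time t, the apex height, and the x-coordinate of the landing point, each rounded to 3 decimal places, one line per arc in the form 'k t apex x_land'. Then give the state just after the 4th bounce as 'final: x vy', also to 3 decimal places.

Arc 1: start y=9.200, vy=6.860 → t=2.237, apex=11.599, x_land=12.505, impact vy=-15.085
  bounce: vy ← 0.45·15.085 = 6.788
Arc 2: start y=0.000, vy=6.788 → t=1.384, apex=2.349, x_land=20.241, impact vy=-6.788
  bounce: vy ← 0.45·6.788 = 3.055
Arc 3: start y=0.000, vy=3.055 → t=0.623, apex=0.476, x_land=23.723, impact vy=-3.055
  bounce: vy ← 0.45·3.055 = 1.375
Arc 4: start y=0.000, vy=1.375 → t=0.280, apex=0.096, x_land=25.289, impact vy=-1.375
  bounce: vy ← 0.45·1.375 = 0.619

1 2.237 11.599 12.505
2 1.384 2.349 20.241
3 0.623 0.476 23.723
4 0.280 0.096 25.289
final: 25.289 0.619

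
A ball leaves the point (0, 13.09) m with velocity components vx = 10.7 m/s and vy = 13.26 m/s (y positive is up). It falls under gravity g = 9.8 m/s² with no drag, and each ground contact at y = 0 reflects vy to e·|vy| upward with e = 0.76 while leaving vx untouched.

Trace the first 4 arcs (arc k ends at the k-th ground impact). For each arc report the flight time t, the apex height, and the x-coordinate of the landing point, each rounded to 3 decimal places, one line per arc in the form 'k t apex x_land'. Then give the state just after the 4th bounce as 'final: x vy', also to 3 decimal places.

Arc 1: start y=13.090, vy=13.260 → t=3.475, apex=22.061, x_land=37.181, impact vy=-20.794
  bounce: vy ← 0.76·20.794 = 15.803
Arc 2: start y=0.000, vy=15.803 → t=3.225, apex=12.742, x_land=71.691, impact vy=-15.803
  bounce: vy ← 0.76·15.803 = 12.011
Arc 3: start y=0.000, vy=12.011 → t=2.451, apex=7.360, x_land=97.918, impact vy=-12.011
  bounce: vy ← 0.76·12.011 = 9.128
Arc 4: start y=0.000, vy=9.128 → t=1.863, apex=4.251, x_land=117.851, impact vy=-9.128
  bounce: vy ← 0.76·9.128 = 6.937

1 3.475 22.061 37.181
2 3.225 12.742 71.691
3 2.451 7.360 97.918
4 1.863 4.251 117.851
final: 117.851 6.937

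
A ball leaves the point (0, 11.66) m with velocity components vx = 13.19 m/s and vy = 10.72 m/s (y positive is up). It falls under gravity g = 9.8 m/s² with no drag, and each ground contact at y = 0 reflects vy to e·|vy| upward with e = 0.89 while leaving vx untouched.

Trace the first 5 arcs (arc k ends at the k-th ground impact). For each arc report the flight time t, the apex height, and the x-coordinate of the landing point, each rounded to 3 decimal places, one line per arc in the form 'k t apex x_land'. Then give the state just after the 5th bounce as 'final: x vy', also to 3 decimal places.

Arc 1: start y=11.660, vy=10.720 → t=2.985, apex=17.523, x_land=39.372, impact vy=-18.533
  bounce: vy ← 0.89·18.533 = 16.494
Arc 2: start y=0.000, vy=16.494 → t=3.366, apex=13.880, x_land=83.771, impact vy=-16.494
  bounce: vy ← 0.89·16.494 = 14.680
Arc 3: start y=0.000, vy=14.680 → t=2.996, apex=10.994, x_land=123.286, impact vy=-14.680
  bounce: vy ← 0.89·14.680 = 13.065
Arc 4: start y=0.000, vy=13.065 → t=2.666, apex=8.709, x_land=158.454, impact vy=-13.065
  bounce: vy ← 0.89·13.065 = 11.628
Arc 5: start y=0.000, vy=11.628 → t=2.373, apex=6.898, x_land=189.754, impact vy=-11.628
  bounce: vy ← 0.89·11.628 = 10.349

1 2.985 17.523 39.372
2 3.366 13.880 83.771
3 2.996 10.994 123.286
4 2.666 8.709 158.454
5 2.373 6.898 189.754
final: 189.754 10.349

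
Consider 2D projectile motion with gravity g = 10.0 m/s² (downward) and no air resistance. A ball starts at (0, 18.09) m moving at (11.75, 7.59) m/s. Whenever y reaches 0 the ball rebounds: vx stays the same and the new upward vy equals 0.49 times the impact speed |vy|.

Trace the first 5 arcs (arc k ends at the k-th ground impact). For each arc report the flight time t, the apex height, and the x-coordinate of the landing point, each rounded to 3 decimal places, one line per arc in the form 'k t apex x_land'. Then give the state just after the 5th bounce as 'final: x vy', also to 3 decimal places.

Arc 1: start y=18.090, vy=7.590 → t=2.807, apex=20.970, x_land=32.982, impact vy=-20.479
  bounce: vy ← 0.49·20.479 = 10.035
Arc 2: start y=0.000, vy=10.035 → t=2.007, apex=5.035, x_land=56.564, impact vy=-10.035
  bounce: vy ← 0.49·10.035 = 4.917
Arc 3: start y=0.000, vy=4.917 → t=0.983, apex=1.209, x_land=68.119, impact vy=-4.917
  bounce: vy ← 0.49·4.917 = 2.409
Arc 4: start y=0.000, vy=2.409 → t=0.482, apex=0.290, x_land=73.781, impact vy=-2.409
  bounce: vy ← 0.49·2.409 = 1.181
Arc 5: start y=0.000, vy=1.181 → t=0.236, apex=0.070, x_land=76.555, impact vy=-1.181
  bounce: vy ← 0.49·1.181 = 0.578

1 2.807 20.970 32.982
2 2.007 5.035 56.564
3 0.983 1.209 68.119
4 0.482 0.290 73.781
5 0.236 0.070 76.555
final: 76.555 0.578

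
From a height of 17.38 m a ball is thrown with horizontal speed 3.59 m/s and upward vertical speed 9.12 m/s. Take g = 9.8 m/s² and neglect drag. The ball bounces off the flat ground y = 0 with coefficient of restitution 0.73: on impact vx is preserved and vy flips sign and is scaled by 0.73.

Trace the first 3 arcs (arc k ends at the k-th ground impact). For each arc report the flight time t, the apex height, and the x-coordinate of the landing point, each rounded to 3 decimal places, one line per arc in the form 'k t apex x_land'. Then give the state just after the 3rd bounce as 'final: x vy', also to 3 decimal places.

1 3.031 21.624 10.882
2 3.067 11.523 21.893
3 2.239 6.141 29.931
final: 29.931 8.009

Arc 1: start y=17.380, vy=9.120 → t=3.031, apex=21.624, x_land=10.882, impact vy=-20.587
  bounce: vy ← 0.73·20.587 = 15.028
Arc 2: start y=0.000, vy=15.028 → t=3.067, apex=11.523, x_land=21.893, impact vy=-15.028
  bounce: vy ← 0.73·15.028 = 10.971
Arc 3: start y=0.000, vy=10.971 → t=2.239, apex=6.141, x_land=29.931, impact vy=-10.971
  bounce: vy ← 0.73·10.971 = 8.009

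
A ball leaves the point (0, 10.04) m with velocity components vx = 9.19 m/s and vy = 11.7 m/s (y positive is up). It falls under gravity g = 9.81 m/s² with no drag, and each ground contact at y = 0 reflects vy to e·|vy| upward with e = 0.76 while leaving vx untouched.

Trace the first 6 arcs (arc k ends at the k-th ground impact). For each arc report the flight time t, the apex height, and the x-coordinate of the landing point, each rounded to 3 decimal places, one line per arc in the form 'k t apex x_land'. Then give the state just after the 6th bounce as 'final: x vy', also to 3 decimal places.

Arc 1: start y=10.040, vy=11.700 → t=3.055, apex=17.017, x_land=28.078, impact vy=-18.272
  bounce: vy ← 0.76·18.272 = 13.887
Arc 2: start y=0.000, vy=13.887 → t=2.831, apex=9.829, x_land=54.096, impact vy=-13.887
  bounce: vy ← 0.76·13.887 = 10.554
Arc 3: start y=0.000, vy=10.554 → t=2.152, apex=5.677, x_land=73.870, impact vy=-10.554
  bounce: vy ← 0.76·10.554 = 8.021
Arc 4: start y=0.000, vy=8.021 → t=1.635, apex=3.279, x_land=88.899, impact vy=-8.021
  bounce: vy ← 0.76·8.021 = 6.096
Arc 5: start y=0.000, vy=6.096 → t=1.243, apex=1.894, x_land=100.320, impact vy=-6.096
  bounce: vy ← 0.76·6.096 = 4.633
Arc 6: start y=0.000, vy=4.633 → t=0.945, apex=1.094, x_land=109.001, impact vy=-4.633
  bounce: vy ← 0.76·4.633 = 3.521

1 3.055 17.017 28.078
2 2.831 9.829 54.096
3 2.152 5.677 73.870
4 1.635 3.279 88.899
5 1.243 1.894 100.320
6 0.945 1.094 109.001
final: 109.001 3.521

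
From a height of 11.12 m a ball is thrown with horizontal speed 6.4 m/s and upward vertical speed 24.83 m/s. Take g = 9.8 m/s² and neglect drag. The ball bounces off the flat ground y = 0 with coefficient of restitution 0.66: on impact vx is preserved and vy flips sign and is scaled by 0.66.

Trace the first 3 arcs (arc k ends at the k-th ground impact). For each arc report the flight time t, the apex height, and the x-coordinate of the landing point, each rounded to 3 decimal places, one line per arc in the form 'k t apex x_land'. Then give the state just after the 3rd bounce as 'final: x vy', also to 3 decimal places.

Arc 1: start y=11.120, vy=24.830 → t=5.481, apex=42.576, x_land=35.081, impact vy=-28.887
  bounce: vy ← 0.66·28.887 = 19.066
Arc 2: start y=0.000, vy=19.066 → t=3.891, apex=18.546, x_land=59.983, impact vy=-19.066
  bounce: vy ← 0.66·19.066 = 12.583
Arc 3: start y=0.000, vy=12.583 → t=2.568, apex=8.079, x_land=76.418, impact vy=-12.583
  bounce: vy ← 0.66·12.583 = 8.305

1 5.481 42.576 35.081
2 3.891 18.546 59.983
3 2.568 8.079 76.418
final: 76.418 8.305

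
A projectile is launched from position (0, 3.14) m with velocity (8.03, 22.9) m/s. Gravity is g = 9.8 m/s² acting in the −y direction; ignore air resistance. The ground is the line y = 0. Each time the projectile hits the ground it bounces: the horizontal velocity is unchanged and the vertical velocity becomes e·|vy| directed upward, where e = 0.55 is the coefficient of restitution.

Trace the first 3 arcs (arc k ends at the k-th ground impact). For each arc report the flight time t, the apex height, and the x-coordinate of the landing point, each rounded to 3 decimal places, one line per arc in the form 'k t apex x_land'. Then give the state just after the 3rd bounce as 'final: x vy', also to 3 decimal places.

1 4.807 29.896 38.598
2 2.717 9.043 60.416
3 1.494 2.736 72.416
final: 72.416 4.027

Arc 1: start y=3.140, vy=22.900 → t=4.807, apex=29.896, x_land=38.598, impact vy=-24.206
  bounce: vy ← 0.55·24.206 = 13.314
Arc 2: start y=0.000, vy=13.314 → t=2.717, apex=9.043, x_land=60.416, impact vy=-13.314
  bounce: vy ← 0.55·13.314 = 7.322
Arc 3: start y=0.000, vy=7.322 → t=1.494, apex=2.736, x_land=72.416, impact vy=-7.322
  bounce: vy ← 0.55·7.322 = 4.027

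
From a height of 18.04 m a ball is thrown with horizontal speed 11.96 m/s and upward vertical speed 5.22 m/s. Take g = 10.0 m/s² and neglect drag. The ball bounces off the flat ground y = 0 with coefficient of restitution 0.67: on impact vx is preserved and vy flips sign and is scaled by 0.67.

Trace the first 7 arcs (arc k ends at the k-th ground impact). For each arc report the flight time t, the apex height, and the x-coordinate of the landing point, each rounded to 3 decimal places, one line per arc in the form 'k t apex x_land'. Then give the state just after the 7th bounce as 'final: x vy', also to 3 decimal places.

Arc 1: start y=18.040, vy=5.220 → t=2.492, apex=19.402, x_land=29.803, impact vy=-19.699
  bounce: vy ← 0.67·19.699 = 13.198
Arc 2: start y=0.000, vy=13.198 → t=2.640, apex=8.710, x_land=61.373, impact vy=-13.198
  bounce: vy ← 0.67·13.198 = 8.843
Arc 3: start y=0.000, vy=8.843 → t=1.769, apex=3.910, x_land=82.525, impact vy=-8.843
  bounce: vy ← 0.67·8.843 = 5.925
Arc 4: start y=0.000, vy=5.925 → t=1.185, apex=1.755, x_land=96.697, impact vy=-5.925
  bounce: vy ← 0.67·5.925 = 3.970
Arc 5: start y=0.000, vy=3.970 → t=0.794, apex=0.788, x_land=106.193, impact vy=-3.970
  bounce: vy ← 0.67·3.970 = 2.660
Arc 6: start y=0.000, vy=2.660 → t=0.532, apex=0.354, x_land=112.554, impact vy=-2.660
  bounce: vy ← 0.67·2.660 = 1.782
Arc 7: start y=0.000, vy=1.782 → t=0.356, apex=0.159, x_land=116.817, impact vy=-1.782
  bounce: vy ← 0.67·1.782 = 1.194

1 2.492 19.402 29.803
2 2.640 8.710 61.373
3 1.769 3.910 82.525
4 1.185 1.755 96.697
5 0.794 0.788 106.193
6 0.532 0.354 112.554
7 0.356 0.159 116.817
final: 116.817 1.194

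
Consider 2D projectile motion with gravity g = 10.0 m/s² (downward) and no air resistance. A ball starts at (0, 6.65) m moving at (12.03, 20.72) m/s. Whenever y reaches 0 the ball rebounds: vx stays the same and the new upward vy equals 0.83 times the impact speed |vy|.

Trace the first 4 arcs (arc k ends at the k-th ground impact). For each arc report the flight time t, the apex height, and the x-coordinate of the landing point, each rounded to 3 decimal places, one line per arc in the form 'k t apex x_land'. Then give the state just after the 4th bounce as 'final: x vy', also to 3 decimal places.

Arc 1: start y=6.650, vy=20.720 → t=4.443, apex=28.116, x_land=53.453, impact vy=-23.713
  bounce: vy ← 0.83·23.713 = 19.682
Arc 2: start y=0.000, vy=19.682 → t=3.936, apex=19.369, x_land=100.808, impact vy=-19.682
  bounce: vy ← 0.83·19.682 = 16.336
Arc 3: start y=0.000, vy=16.336 → t=3.267, apex=13.343, x_land=140.113, impact vy=-16.336
  bounce: vy ← 0.83·16.336 = 13.559
Arc 4: start y=0.000, vy=13.559 → t=2.712, apex=9.192, x_land=172.735, impact vy=-13.559
  bounce: vy ← 0.83·13.559 = 11.254

1 4.443 28.116 53.453
2 3.936 19.369 100.808
3 3.267 13.343 140.113
4 2.712 9.192 172.735
final: 172.735 11.254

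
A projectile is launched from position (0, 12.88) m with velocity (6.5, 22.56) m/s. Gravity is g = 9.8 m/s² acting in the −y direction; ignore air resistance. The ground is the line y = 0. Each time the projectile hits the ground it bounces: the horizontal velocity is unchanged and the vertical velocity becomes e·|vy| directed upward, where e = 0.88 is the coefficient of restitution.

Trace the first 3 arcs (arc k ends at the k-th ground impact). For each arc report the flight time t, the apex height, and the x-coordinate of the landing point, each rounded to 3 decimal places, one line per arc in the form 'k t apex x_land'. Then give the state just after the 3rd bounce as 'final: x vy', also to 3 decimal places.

Arc 1: start y=12.880, vy=22.560 → t=5.118, apex=38.847, x_land=33.265, impact vy=-27.594
  bounce: vy ← 0.88·27.594 = 24.282
Arc 2: start y=0.000, vy=24.282 → t=4.956, apex=30.083, x_land=65.476, impact vy=-24.282
  bounce: vy ← 0.88·24.282 = 21.368
Arc 3: start y=0.000, vy=21.368 → t=4.361, apex=23.296, x_land=93.822, impact vy=-21.368
  bounce: vy ← 0.88·21.368 = 18.804

1 5.118 38.847 33.265
2 4.956 30.083 65.476
3 4.361 23.296 93.822
final: 93.822 18.804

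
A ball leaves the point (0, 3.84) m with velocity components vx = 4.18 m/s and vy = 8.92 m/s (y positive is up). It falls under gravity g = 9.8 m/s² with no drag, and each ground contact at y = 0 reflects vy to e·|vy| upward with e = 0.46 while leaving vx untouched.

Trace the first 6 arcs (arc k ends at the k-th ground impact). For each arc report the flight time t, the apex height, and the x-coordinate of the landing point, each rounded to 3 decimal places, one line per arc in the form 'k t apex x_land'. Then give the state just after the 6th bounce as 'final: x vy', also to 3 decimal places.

Arc 1: start y=3.840, vy=8.920 → t=2.180, apex=7.900, x_land=9.112, impact vy=-12.443
  bounce: vy ← 0.46·12.443 = 5.724
Arc 2: start y=0.000, vy=5.724 → t=1.168, apex=1.672, x_land=13.995, impact vy=-5.724
  bounce: vy ← 0.46·5.724 = 2.633
Arc 3: start y=0.000, vy=2.633 → t=0.537, apex=0.354, x_land=16.241, impact vy=-2.633
  bounce: vy ← 0.46·2.633 = 1.211
Arc 4: start y=0.000, vy=1.211 → t=0.247, apex=0.075, x_land=17.274, impact vy=-1.211
  bounce: vy ← 0.46·1.211 = 0.557
Arc 5: start y=0.000, vy=0.557 → t=0.114, apex=0.016, x_land=17.749, impact vy=-0.557
  bounce: vy ← 0.46·0.557 = 0.256
Arc 6: start y=0.000, vy=0.256 → t=0.052, apex=0.003, x_land=17.968, impact vy=-0.256
  bounce: vy ← 0.46·0.256 = 0.118

1 2.180 7.900 9.112
2 1.168 1.672 13.995
3 0.537 0.354 16.241
4 0.247 0.075 17.274
5 0.114 0.016 17.749
6 0.052 0.003 17.968
final: 17.968 0.118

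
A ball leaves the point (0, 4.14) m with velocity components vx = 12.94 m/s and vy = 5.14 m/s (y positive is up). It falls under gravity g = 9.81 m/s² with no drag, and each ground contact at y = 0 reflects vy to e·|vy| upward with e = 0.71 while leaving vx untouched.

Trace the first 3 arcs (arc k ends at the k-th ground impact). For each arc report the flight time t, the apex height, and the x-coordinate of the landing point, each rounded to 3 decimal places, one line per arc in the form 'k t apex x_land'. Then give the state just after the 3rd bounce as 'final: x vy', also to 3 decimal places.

1 1.582 5.487 20.466
2 1.502 2.766 39.899
3 1.066 1.394 53.697
final: 53.697 3.713

Arc 1: start y=4.140, vy=5.140 → t=1.582, apex=5.487, x_land=20.466, impact vy=-10.375
  bounce: vy ← 0.71·10.375 = 7.366
Arc 2: start y=0.000, vy=7.366 → t=1.502, apex=2.766, x_land=39.899, impact vy=-7.366
  bounce: vy ← 0.71·7.366 = 5.230
Arc 3: start y=0.000, vy=5.230 → t=1.066, apex=1.394, x_land=53.697, impact vy=-5.230
  bounce: vy ← 0.71·5.230 = 3.713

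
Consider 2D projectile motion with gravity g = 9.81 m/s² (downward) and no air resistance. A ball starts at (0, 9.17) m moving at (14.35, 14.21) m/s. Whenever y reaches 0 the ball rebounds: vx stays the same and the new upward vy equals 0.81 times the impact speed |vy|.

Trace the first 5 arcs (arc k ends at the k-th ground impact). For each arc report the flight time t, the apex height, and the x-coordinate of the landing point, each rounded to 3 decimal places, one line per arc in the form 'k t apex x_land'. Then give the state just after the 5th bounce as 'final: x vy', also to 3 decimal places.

Arc 1: start y=9.170, vy=14.210 → t=3.440, apex=19.462, x_land=49.370, impact vy=-19.541
  bounce: vy ← 0.81·19.541 = 15.828
Arc 2: start y=0.000, vy=15.828 → t=3.227, apex=12.769, x_land=95.676, impact vy=-15.828
  bounce: vy ← 0.81·15.828 = 12.821
Arc 3: start y=0.000, vy=12.821 → t=2.614, apex=8.378, x_land=133.184, impact vy=-12.821
  bounce: vy ← 0.81·12.821 = 10.385
Arc 4: start y=0.000, vy=10.385 → t=2.117, apex=5.497, x_land=163.566, impact vy=-10.385
  bounce: vy ← 0.81·10.385 = 8.412
Arc 5: start y=0.000, vy=8.412 → t=1.715, apex=3.606, x_land=188.175, impact vy=-8.412
  bounce: vy ← 0.81·8.412 = 6.813

1 3.440 19.462 49.370
2 3.227 12.769 95.676
3 2.614 8.378 133.184
4 2.117 5.497 163.566
5 1.715 3.606 188.175
final: 188.175 6.813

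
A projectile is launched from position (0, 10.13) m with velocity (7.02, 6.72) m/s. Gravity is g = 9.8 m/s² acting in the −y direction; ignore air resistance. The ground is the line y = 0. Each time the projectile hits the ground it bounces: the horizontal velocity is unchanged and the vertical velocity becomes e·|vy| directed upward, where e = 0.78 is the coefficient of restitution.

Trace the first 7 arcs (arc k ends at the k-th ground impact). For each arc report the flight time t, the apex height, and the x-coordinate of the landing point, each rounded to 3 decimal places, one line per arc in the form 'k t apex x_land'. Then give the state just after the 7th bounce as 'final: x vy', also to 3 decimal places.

Arc 1: start y=10.130, vy=6.720 → t=2.279, apex=12.434, x_land=15.996, impact vy=-15.611
  bounce: vy ← 0.78·15.611 = 12.177
Arc 2: start y=0.000, vy=12.177 → t=2.485, apex=7.565, x_land=33.441, impact vy=-12.177
  bounce: vy ← 0.78·12.177 = 9.498
Arc 3: start y=0.000, vy=9.498 → t=1.938, apex=4.602, x_land=47.048, impact vy=-9.498
  bounce: vy ← 0.78·9.498 = 7.408
Arc 4: start y=0.000, vy=7.408 → t=1.512, apex=2.800, x_land=57.662, impact vy=-7.408
  bounce: vy ← 0.78·7.408 = 5.778
Arc 5: start y=0.000, vy=5.778 → t=1.179, apex=1.704, x_land=65.940, impact vy=-5.778
  bounce: vy ← 0.78·5.778 = 4.507
Arc 6: start y=0.000, vy=4.507 → t=0.920, apex=1.036, x_land=72.398, impact vy=-4.507
  bounce: vy ← 0.78·4.507 = 3.516
Arc 7: start y=0.000, vy=3.516 → t=0.717, apex=0.631, x_land=77.434, impact vy=-3.516
  bounce: vy ← 0.78·3.516 = 2.742

1 2.279 12.434 15.996
2 2.485 7.565 33.441
3 1.938 4.602 47.048
4 1.512 2.800 57.662
5 1.179 1.704 65.940
6 0.920 1.036 72.398
7 0.717 0.631 77.434
final: 77.434 2.742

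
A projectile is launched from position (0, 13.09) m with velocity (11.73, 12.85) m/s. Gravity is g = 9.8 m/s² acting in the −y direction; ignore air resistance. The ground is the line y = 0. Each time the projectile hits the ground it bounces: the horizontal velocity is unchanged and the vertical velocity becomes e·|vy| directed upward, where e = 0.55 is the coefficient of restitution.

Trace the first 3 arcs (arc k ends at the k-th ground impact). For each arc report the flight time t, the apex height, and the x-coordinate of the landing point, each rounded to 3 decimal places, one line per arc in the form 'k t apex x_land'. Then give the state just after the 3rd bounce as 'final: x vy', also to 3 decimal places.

1 3.407 21.515 39.960
2 2.305 6.508 66.997
3 1.268 1.969 81.867
final: 81.867 3.417

Arc 1: start y=13.090, vy=12.850 → t=3.407, apex=21.515, x_land=39.960, impact vy=-20.535
  bounce: vy ← 0.55·20.535 = 11.294
Arc 2: start y=0.000, vy=11.294 → t=2.305, apex=6.508, x_land=66.997, impact vy=-11.294
  bounce: vy ← 0.55·11.294 = 6.212
Arc 3: start y=0.000, vy=6.212 → t=1.268, apex=1.969, x_land=81.867, impact vy=-6.212
  bounce: vy ← 0.55·6.212 = 3.417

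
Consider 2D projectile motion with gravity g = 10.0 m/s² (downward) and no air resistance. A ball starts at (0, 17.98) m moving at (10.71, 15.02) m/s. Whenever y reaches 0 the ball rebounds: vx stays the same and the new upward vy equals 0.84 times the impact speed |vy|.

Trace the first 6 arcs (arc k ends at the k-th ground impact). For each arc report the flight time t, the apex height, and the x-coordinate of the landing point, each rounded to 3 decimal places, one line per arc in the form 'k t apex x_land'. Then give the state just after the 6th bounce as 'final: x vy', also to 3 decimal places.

1 3.921 29.260 41.995
2 4.064 20.646 85.521
3 3.414 14.568 122.083
4 2.868 10.279 152.795
5 2.409 7.253 178.593
6 2.023 5.118 200.264
final: 200.264 8.498

Arc 1: start y=17.980, vy=15.020 → t=3.921, apex=29.260, x_land=41.995, impact vy=-24.191
  bounce: vy ← 0.84·24.191 = 20.320
Arc 2: start y=0.000, vy=20.320 → t=4.064, apex=20.646, x_land=85.521, impact vy=-20.320
  bounce: vy ← 0.84·20.320 = 17.069
Arc 3: start y=0.000, vy=17.069 → t=3.414, apex=14.568, x_land=122.083, impact vy=-17.069
  bounce: vy ← 0.84·17.069 = 14.338
Arc 4: start y=0.000, vy=14.338 → t=2.868, apex=10.279, x_land=152.795, impact vy=-14.338
  bounce: vy ← 0.84·14.338 = 12.044
Arc 5: start y=0.000, vy=12.044 → t=2.409, apex=7.253, x_land=178.593, impact vy=-12.044
  bounce: vy ← 0.84·12.044 = 10.117
Arc 6: start y=0.000, vy=10.117 → t=2.023, apex=5.118, x_land=200.264, impact vy=-10.117
  bounce: vy ← 0.84·10.117 = 8.498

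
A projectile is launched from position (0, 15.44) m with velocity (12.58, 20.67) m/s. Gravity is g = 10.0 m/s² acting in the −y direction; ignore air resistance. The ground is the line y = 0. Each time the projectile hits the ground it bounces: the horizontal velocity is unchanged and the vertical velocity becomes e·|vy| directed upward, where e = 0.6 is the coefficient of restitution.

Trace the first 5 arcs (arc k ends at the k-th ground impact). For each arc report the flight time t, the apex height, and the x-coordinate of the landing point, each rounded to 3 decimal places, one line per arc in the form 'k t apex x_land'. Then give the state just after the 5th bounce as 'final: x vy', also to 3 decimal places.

1 4.780 36.802 60.133
2 3.256 13.249 101.088
3 1.953 4.770 125.662
4 1.172 1.717 140.406
5 0.703 0.618 149.252
final: 149.252 2.110

Arc 1: start y=15.440, vy=20.670 → t=4.780, apex=36.802, x_land=60.133, impact vy=-27.130
  bounce: vy ← 0.6·27.130 = 16.278
Arc 2: start y=0.000, vy=16.278 → t=3.256, apex=13.249, x_land=101.088, impact vy=-16.278
  bounce: vy ← 0.6·16.278 = 9.767
Arc 3: start y=0.000, vy=9.767 → t=1.953, apex=4.770, x_land=125.662, impact vy=-9.767
  bounce: vy ← 0.6·9.767 = 5.860
Arc 4: start y=0.000, vy=5.860 → t=1.172, apex=1.717, x_land=140.406, impact vy=-5.860
  bounce: vy ← 0.6·5.860 = 3.516
Arc 5: start y=0.000, vy=3.516 → t=0.703, apex=0.618, x_land=149.252, impact vy=-3.516
  bounce: vy ← 0.6·3.516 = 2.110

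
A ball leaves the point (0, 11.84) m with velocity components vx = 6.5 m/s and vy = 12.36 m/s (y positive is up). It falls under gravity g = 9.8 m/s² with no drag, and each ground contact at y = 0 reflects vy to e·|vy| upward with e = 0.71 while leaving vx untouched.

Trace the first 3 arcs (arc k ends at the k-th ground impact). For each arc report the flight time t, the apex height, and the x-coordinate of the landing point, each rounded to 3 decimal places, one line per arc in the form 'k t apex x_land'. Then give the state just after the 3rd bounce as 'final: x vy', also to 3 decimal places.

Arc 1: start y=11.840, vy=12.360 → t=3.263, apex=19.634, x_land=21.209, impact vy=-19.617
  bounce: vy ← 0.71·19.617 = 13.928
Arc 2: start y=0.000, vy=13.928 → t=2.842, apex=9.898, x_land=39.686, impact vy=-13.928
  bounce: vy ← 0.71·13.928 = 9.889
Arc 3: start y=0.000, vy=9.889 → t=2.018, apex=4.989, x_land=52.804, impact vy=-9.889
  bounce: vy ← 0.71·9.889 = 7.021

1 3.263 19.634 21.209
2 2.842 9.898 39.686
3 2.018 4.989 52.804
final: 52.804 7.021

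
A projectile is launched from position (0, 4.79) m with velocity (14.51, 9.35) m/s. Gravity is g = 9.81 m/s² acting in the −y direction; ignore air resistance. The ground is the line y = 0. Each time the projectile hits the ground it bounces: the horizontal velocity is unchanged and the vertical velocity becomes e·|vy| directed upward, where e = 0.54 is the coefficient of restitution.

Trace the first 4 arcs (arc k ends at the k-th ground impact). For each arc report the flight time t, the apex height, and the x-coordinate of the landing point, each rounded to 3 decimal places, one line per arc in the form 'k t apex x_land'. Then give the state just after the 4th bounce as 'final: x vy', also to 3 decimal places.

Arc 1: start y=4.790, vy=9.350 → t=2.326, apex=9.246, x_land=33.751, impact vy=-13.469
  bounce: vy ← 0.54·13.469 = 7.273
Arc 2: start y=0.000, vy=7.273 → t=1.483, apex=2.696, x_land=55.266, impact vy=-7.273
  bounce: vy ← 0.54·7.273 = 3.927
Arc 3: start y=0.000, vy=3.927 → t=0.801, apex=0.786, x_land=66.884, impact vy=-3.927
  bounce: vy ← 0.54·3.927 = 2.121
Arc 4: start y=0.000, vy=2.121 → t=0.432, apex=0.229, x_land=73.158, impact vy=-2.121
  bounce: vy ← 0.54·2.121 = 1.145

1 2.326 9.246 33.751
2 1.483 2.696 55.266
3 0.801 0.786 66.884
4 0.432 0.229 73.158
final: 73.158 1.145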